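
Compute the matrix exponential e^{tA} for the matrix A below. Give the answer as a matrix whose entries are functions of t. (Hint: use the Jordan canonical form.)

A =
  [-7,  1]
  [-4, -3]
e^{tA} =
  [-2*t*exp(-5*t) + exp(-5*t), t*exp(-5*t)]
  [-4*t*exp(-5*t), 2*t*exp(-5*t) + exp(-5*t)]

Strategy: write A = P · J · P⁻¹ where J is a Jordan canonical form, so e^{tA} = P · e^{tJ} · P⁻¹, and e^{tJ} can be computed block-by-block.

A has Jordan form
J =
  [-5,  1]
  [ 0, -5]
(up to reordering of blocks).

Per-block formulas:
  For a 2×2 Jordan block J_2(-5): exp(t · J_2(-5)) = e^(-5t)·(I + t·N), where N is the 2×2 nilpotent shift.

After assembling e^{tJ} and conjugating by P, we get:

e^{tA} =
  [-2*t*exp(-5*t) + exp(-5*t), t*exp(-5*t)]
  [-4*t*exp(-5*t), 2*t*exp(-5*t) + exp(-5*t)]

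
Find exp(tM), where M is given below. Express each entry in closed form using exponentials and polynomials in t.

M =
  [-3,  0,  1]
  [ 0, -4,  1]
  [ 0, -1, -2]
e^{tM} =
  [exp(-3*t), -t^2*exp(-3*t)/2, t^2*exp(-3*t)/2 + t*exp(-3*t)]
  [0, -t*exp(-3*t) + exp(-3*t), t*exp(-3*t)]
  [0, -t*exp(-3*t), t*exp(-3*t) + exp(-3*t)]

Strategy: write M = P · J · P⁻¹ where J is a Jordan canonical form, so e^{tM} = P · e^{tJ} · P⁻¹, and e^{tJ} can be computed block-by-block.

M has Jordan form
J =
  [-3,  1,  0]
  [ 0, -3,  1]
  [ 0,  0, -3]
(up to reordering of blocks).

Per-block formulas:
  For a 3×3 Jordan block J_3(-3): exp(t · J_3(-3)) = e^(-3t)·(I + t·N + (t^2/2)·N^2), where N is the 3×3 nilpotent shift.

After assembling e^{tJ} and conjugating by P, we get:

e^{tM} =
  [exp(-3*t), -t^2*exp(-3*t)/2, t^2*exp(-3*t)/2 + t*exp(-3*t)]
  [0, -t*exp(-3*t) + exp(-3*t), t*exp(-3*t)]
  [0, -t*exp(-3*t), t*exp(-3*t) + exp(-3*t)]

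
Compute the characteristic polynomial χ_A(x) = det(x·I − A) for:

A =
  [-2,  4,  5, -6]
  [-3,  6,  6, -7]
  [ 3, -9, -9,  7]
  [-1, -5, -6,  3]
x^4 + 2*x^3 - 11*x^2 - 12*x + 36

Expanding det(x·I − A) (e.g. by cofactor expansion or by noting that A is similar to its Jordan form J, which has the same characteristic polynomial as A) gives
  χ_A(x) = x^4 + 2*x^3 - 11*x^2 - 12*x + 36
which factors as (x - 2)^2*(x + 3)^2. The eigenvalues (with algebraic multiplicities) are λ = -3 with multiplicity 2, λ = 2 with multiplicity 2.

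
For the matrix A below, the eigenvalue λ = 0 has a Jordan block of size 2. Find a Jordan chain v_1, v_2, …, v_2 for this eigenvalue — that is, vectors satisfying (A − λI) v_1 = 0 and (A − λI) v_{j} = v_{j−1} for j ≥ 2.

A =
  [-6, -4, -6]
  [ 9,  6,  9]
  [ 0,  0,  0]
A Jordan chain for λ = 0 of length 2:
v_1 = (-6, 9, 0)ᵀ
v_2 = (1, 0, 0)ᵀ

Let N = A − (0)·I. We want v_2 with N^2 v_2 = 0 but N^1 v_2 ≠ 0; then v_{j-1} := N · v_j for j = 2, …, 2.

Pick v_2 = (1, 0, 0)ᵀ.
Then v_1 = N · v_2 = (-6, 9, 0)ᵀ.

Sanity check: (A − (0)·I) v_1 = (0, 0, 0)ᵀ = 0. ✓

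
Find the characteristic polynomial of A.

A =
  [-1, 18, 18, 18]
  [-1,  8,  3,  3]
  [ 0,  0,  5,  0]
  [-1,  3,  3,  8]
x^4 - 20*x^3 + 150*x^2 - 500*x + 625

Expanding det(x·I − A) (e.g. by cofactor expansion or by noting that A is similar to its Jordan form J, which has the same characteristic polynomial as A) gives
  χ_A(x) = x^4 - 20*x^3 + 150*x^2 - 500*x + 625
which factors as (x - 5)^4. The eigenvalues (with algebraic multiplicities) are λ = 5 with multiplicity 4.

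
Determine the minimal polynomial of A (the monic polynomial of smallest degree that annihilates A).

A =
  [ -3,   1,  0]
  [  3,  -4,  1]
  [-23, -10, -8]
x^3 + 15*x^2 + 75*x + 125

The characteristic polynomial is χ_A(x) = (x + 5)^3, so the eigenvalues are known. The minimal polynomial is
  m_A(x) = Π_λ (x − λ)^{k_λ}
where k_λ is the size of the *largest* Jordan block for λ (equivalently, the smallest k with (A − λI)^k v = 0 for every generalised eigenvector v of λ).

  λ = -5: largest Jordan block has size 3, contributing (x + 5)^3

So m_A(x) = (x + 5)^3 = x^3 + 15*x^2 + 75*x + 125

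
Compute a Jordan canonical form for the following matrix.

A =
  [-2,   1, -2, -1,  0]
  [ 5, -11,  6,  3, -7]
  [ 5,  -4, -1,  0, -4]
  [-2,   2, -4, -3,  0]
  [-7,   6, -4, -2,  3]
J_3(-4) ⊕ J_1(-1) ⊕ J_1(-1)

The characteristic polynomial is
  det(x·I − A) = x^5 + 14*x^4 + 73*x^3 + 172*x^2 + 176*x + 64 = (x + 1)^2*(x + 4)^3

Eigenvalues and multiplicities (the geometric multiplicity of λ is n − rank(A − λI), which equals the number of Jordan blocks for λ):
  λ = -4: algebraic multiplicity = 3, geometric multiplicity = 1
  λ = -1: algebraic multiplicity = 2, geometric multiplicity = 2

Determining the block sizes for each eigenvalue:
  λ = -4: one block (gm = 1), so the single block has size am = 3 → block sizes [3]
  λ = -1: gm = am = 2, so every block has size 1 → block sizes [1, 1]

Assembling the blocks gives a Jordan form
J =
  [-4,  1,  0,  0,  0]
  [ 0, -4,  1,  0,  0]
  [ 0,  0, -4,  0,  0]
  [ 0,  0,  0, -1,  0]
  [ 0,  0,  0,  0, -1]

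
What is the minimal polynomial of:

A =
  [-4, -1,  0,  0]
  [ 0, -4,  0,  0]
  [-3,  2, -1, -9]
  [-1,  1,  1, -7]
x^2 + 8*x + 16

The characteristic polynomial is χ_A(x) = (x + 4)^4, so the eigenvalues are known. The minimal polynomial is
  m_A(x) = Π_λ (x − λ)^{k_λ}
where k_λ is the size of the *largest* Jordan block for λ (equivalently, the smallest k with (A − λI)^k v = 0 for every generalised eigenvector v of λ).

  λ = -4: largest Jordan block has size 2, contributing (x + 4)^2

So m_A(x) = (x + 4)^2 = x^2 + 8*x + 16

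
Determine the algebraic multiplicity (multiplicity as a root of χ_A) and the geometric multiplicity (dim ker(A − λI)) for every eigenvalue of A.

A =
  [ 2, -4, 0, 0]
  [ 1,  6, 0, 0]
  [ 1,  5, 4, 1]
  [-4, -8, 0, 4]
λ = 4: alg = 4, geom = 2

Step 1 — factor the characteristic polynomial to read off the algebraic multiplicities:
  χ_A(x) = (x - 4)^4

Step 2 — compute geometric multiplicities via the rank-nullity identity g(λ) = n − rank(A − λI):
  rank(A − (4)·I) = 2, so dim ker(A − (4)·I) = n − 2 = 2

Summary:
  λ = 4: algebraic multiplicity = 4, geometric multiplicity = 2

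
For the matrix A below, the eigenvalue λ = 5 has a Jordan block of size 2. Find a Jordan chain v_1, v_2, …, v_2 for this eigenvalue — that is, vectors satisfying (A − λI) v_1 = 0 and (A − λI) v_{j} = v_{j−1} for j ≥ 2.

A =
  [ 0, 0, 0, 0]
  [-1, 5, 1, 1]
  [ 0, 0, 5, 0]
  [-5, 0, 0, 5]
A Jordan chain for λ = 5 of length 2:
v_1 = (0, 1, 0, 0)ᵀ
v_2 = (0, 0, 1, 0)ᵀ

Let N = A − (5)·I. We want v_2 with N^2 v_2 = 0 but N^1 v_2 ≠ 0; then v_{j-1} := N · v_j for j = 2, …, 2.

Pick v_2 = (0, 0, 1, 0)ᵀ.
Then v_1 = N · v_2 = (0, 1, 0, 0)ᵀ.

Sanity check: (A − (5)·I) v_1 = (0, 0, 0, 0)ᵀ = 0. ✓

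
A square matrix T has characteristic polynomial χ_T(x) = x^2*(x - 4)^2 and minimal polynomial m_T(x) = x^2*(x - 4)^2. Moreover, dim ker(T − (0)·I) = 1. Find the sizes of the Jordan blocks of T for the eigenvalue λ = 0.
Block sizes for λ = 0: [2]

Step 1 — from the characteristic polynomial, algebraic multiplicity of λ = 0 is 2. From dim ker(T − (0)·I) = 1, there are exactly 1 Jordan blocks for λ = 0.
Step 2 — from the minimal polynomial, the factor (x − 0)^2 tells us the largest block for λ = 0 has size 2.
Step 3 — with total size 2, 1 blocks, and largest block 2, the block sizes (in nonincreasing order) are [2].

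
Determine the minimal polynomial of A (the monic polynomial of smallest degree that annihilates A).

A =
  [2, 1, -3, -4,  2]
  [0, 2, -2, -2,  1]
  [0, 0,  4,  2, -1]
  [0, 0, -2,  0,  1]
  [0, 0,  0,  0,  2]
x^2 - 4*x + 4

The characteristic polynomial is χ_A(x) = (x - 2)^5, so the eigenvalues are known. The minimal polynomial is
  m_A(x) = Π_λ (x − λ)^{k_λ}
where k_λ is the size of the *largest* Jordan block for λ (equivalently, the smallest k with (A − λI)^k v = 0 for every generalised eigenvector v of λ).

  λ = 2: largest Jordan block has size 2, contributing (x − 2)^2

So m_A(x) = (x - 2)^2 = x^2 - 4*x + 4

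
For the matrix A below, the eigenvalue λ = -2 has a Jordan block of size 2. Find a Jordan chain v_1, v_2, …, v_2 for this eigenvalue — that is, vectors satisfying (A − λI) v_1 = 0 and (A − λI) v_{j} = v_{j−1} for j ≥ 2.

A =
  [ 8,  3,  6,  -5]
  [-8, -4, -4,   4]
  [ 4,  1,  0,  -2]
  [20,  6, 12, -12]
A Jordan chain for λ = -2 of length 2:
v_1 = (10, -8, 4, 20)ᵀ
v_2 = (1, 0, 0, 0)ᵀ

Let N = A − (-2)·I. We want v_2 with N^2 v_2 = 0 but N^1 v_2 ≠ 0; then v_{j-1} := N · v_j for j = 2, …, 2.

Pick v_2 = (1, 0, 0, 0)ᵀ.
Then v_1 = N · v_2 = (10, -8, 4, 20)ᵀ.

Sanity check: (A − (-2)·I) v_1 = (0, 0, 0, 0)ᵀ = 0. ✓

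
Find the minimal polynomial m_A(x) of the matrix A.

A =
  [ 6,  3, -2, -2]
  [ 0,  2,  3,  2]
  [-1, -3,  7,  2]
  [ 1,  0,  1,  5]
x^3 - 15*x^2 + 75*x - 125

The characteristic polynomial is χ_A(x) = (x - 5)^4, so the eigenvalues are known. The minimal polynomial is
  m_A(x) = Π_λ (x − λ)^{k_λ}
where k_λ is the size of the *largest* Jordan block for λ (equivalently, the smallest k with (A − λI)^k v = 0 for every generalised eigenvector v of λ).

  λ = 5: largest Jordan block has size 3, contributing (x − 5)^3

So m_A(x) = (x - 5)^3 = x^3 - 15*x^2 + 75*x - 125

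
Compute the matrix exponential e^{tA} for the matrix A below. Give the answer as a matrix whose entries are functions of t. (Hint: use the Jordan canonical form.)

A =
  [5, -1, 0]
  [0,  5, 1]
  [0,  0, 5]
e^{tA} =
  [exp(5*t), -t*exp(5*t), -t^2*exp(5*t)/2]
  [0, exp(5*t), t*exp(5*t)]
  [0, 0, exp(5*t)]

Strategy: write A = P · J · P⁻¹ where J is a Jordan canonical form, so e^{tA} = P · e^{tJ} · P⁻¹, and e^{tJ} can be computed block-by-block.

A has Jordan form
J =
  [5, 1, 0]
  [0, 5, 1]
  [0, 0, 5]
(up to reordering of blocks).

Per-block formulas:
  For a 3×3 Jordan block J_3(5): exp(t · J_3(5)) = e^(5t)·(I + t·N + (t^2/2)·N^2), where N is the 3×3 nilpotent shift.

After assembling e^{tJ} and conjugating by P, we get:

e^{tA} =
  [exp(5*t), -t*exp(5*t), -t^2*exp(5*t)/2]
  [0, exp(5*t), t*exp(5*t)]
  [0, 0, exp(5*t)]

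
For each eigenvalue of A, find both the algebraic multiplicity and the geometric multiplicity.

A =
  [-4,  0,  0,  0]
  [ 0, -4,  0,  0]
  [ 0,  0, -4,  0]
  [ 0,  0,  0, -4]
λ = -4: alg = 4, geom = 4

Step 1 — factor the characteristic polynomial to read off the algebraic multiplicities:
  χ_A(x) = (x + 4)^4

Step 2 — compute geometric multiplicities via the rank-nullity identity g(λ) = n − rank(A − λI):
  rank(A − (-4)·I) = 0, so dim ker(A − (-4)·I) = n − 0 = 4

Summary:
  λ = -4: algebraic multiplicity = 4, geometric multiplicity = 4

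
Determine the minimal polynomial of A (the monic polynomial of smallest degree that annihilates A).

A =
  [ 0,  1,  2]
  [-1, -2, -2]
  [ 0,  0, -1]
x^2 + 2*x + 1

The characteristic polynomial is χ_A(x) = (x + 1)^3, so the eigenvalues are known. The minimal polynomial is
  m_A(x) = Π_λ (x − λ)^{k_λ}
where k_λ is the size of the *largest* Jordan block for λ (equivalently, the smallest k with (A − λI)^k v = 0 for every generalised eigenvector v of λ).

  λ = -1: largest Jordan block has size 2, contributing (x + 1)^2

So m_A(x) = (x + 1)^2 = x^2 + 2*x + 1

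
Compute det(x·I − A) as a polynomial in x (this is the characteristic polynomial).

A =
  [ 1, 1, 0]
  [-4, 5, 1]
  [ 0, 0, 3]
x^3 - 9*x^2 + 27*x - 27

Expanding det(x·I − A) (e.g. by cofactor expansion or by noting that A is similar to its Jordan form J, which has the same characteristic polynomial as A) gives
  χ_A(x) = x^3 - 9*x^2 + 27*x - 27
which factors as (x - 3)^3. The eigenvalues (with algebraic multiplicities) are λ = 3 with multiplicity 3.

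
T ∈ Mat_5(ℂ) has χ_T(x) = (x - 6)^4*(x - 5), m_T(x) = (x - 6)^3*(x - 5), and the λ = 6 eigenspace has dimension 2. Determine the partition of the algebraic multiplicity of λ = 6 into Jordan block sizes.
Block sizes for λ = 6: [3, 1]

Step 1 — from the characteristic polynomial, algebraic multiplicity of λ = 6 is 4. From dim ker(T − (6)·I) = 2, there are exactly 2 Jordan blocks for λ = 6.
Step 2 — from the minimal polynomial, the factor (x − 6)^3 tells us the largest block for λ = 6 has size 3.
Step 3 — with total size 4, 2 blocks, and largest block 3, the block sizes (in nonincreasing order) are [3, 1].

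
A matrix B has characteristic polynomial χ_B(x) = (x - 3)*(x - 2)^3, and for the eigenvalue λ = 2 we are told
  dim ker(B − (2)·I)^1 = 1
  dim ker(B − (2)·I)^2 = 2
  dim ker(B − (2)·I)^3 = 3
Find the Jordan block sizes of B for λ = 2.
Block sizes for λ = 2: [3]

From the dimensions of kernels of powers, the number of Jordan blocks of size at least j is d_j − d_{j−1} where d_j = dim ker(N^j) (with d_0 = 0). Computing the differences gives [1, 1, 1].
The number of blocks of size exactly k is (#blocks of size ≥ k) − (#blocks of size ≥ k + 1), so the partition is: 1 block(s) of size 3.
In nonincreasing order the block sizes are [3].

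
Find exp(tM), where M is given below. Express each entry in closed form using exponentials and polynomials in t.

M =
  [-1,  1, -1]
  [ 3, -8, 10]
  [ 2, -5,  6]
e^{tM} =
  [t^2*exp(-t)/2 + exp(-t), -t^2*exp(-t) + t*exp(-t), 3*t^2*exp(-t)/2 - t*exp(-t)]
  [-t^2*exp(-t)/2 + 3*t*exp(-t), t^2*exp(-t) - 7*t*exp(-t) + exp(-t), -3*t^2*exp(-t)/2 + 10*t*exp(-t)]
  [-t^2*exp(-t)/2 + 2*t*exp(-t), t^2*exp(-t) - 5*t*exp(-t), -3*t^2*exp(-t)/2 + 7*t*exp(-t) + exp(-t)]

Strategy: write M = P · J · P⁻¹ where J is a Jordan canonical form, so e^{tM} = P · e^{tJ} · P⁻¹, and e^{tJ} can be computed block-by-block.

M has Jordan form
J =
  [-1,  1,  0]
  [ 0, -1,  1]
  [ 0,  0, -1]
(up to reordering of blocks).

Per-block formulas:
  For a 3×3 Jordan block J_3(-1): exp(t · J_3(-1)) = e^(-1t)·(I + t·N + (t^2/2)·N^2), where N is the 3×3 nilpotent shift.

After assembling e^{tJ} and conjugating by P, we get:

e^{tM} =
  [t^2*exp(-t)/2 + exp(-t), -t^2*exp(-t) + t*exp(-t), 3*t^2*exp(-t)/2 - t*exp(-t)]
  [-t^2*exp(-t)/2 + 3*t*exp(-t), t^2*exp(-t) - 7*t*exp(-t) + exp(-t), -3*t^2*exp(-t)/2 + 10*t*exp(-t)]
  [-t^2*exp(-t)/2 + 2*t*exp(-t), t^2*exp(-t) - 5*t*exp(-t), -3*t^2*exp(-t)/2 + 7*t*exp(-t) + exp(-t)]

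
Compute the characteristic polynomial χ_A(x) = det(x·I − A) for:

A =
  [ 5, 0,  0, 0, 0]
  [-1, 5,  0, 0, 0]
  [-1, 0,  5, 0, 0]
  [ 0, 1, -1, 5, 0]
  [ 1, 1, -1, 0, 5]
x^5 - 25*x^4 + 250*x^3 - 1250*x^2 + 3125*x - 3125

Expanding det(x·I − A) (e.g. by cofactor expansion or by noting that A is similar to its Jordan form J, which has the same characteristic polynomial as A) gives
  χ_A(x) = x^5 - 25*x^4 + 250*x^3 - 1250*x^2 + 3125*x - 3125
which factors as (x - 5)^5. The eigenvalues (with algebraic multiplicities) are λ = 5 with multiplicity 5.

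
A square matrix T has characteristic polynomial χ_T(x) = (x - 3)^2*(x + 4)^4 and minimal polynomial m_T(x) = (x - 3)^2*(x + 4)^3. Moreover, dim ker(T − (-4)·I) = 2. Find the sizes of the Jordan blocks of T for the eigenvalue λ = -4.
Block sizes for λ = -4: [3, 1]

Step 1 — from the characteristic polynomial, algebraic multiplicity of λ = -4 is 4. From dim ker(T − (-4)·I) = 2, there are exactly 2 Jordan blocks for λ = -4.
Step 2 — from the minimal polynomial, the factor (x + 4)^3 tells us the largest block for λ = -4 has size 3.
Step 3 — with total size 4, 2 blocks, and largest block 3, the block sizes (in nonincreasing order) are [3, 1].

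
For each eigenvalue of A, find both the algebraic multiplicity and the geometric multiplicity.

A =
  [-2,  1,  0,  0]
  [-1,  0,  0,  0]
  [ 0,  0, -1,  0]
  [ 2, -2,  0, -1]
λ = -1: alg = 4, geom = 3

Step 1 — factor the characteristic polynomial to read off the algebraic multiplicities:
  χ_A(x) = (x + 1)^4

Step 2 — compute geometric multiplicities via the rank-nullity identity g(λ) = n − rank(A − λI):
  rank(A − (-1)·I) = 1, so dim ker(A − (-1)·I) = n − 1 = 3

Summary:
  λ = -1: algebraic multiplicity = 4, geometric multiplicity = 3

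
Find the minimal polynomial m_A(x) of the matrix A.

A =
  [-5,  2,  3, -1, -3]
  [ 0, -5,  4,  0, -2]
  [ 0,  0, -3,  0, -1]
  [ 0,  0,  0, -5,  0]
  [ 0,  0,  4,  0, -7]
x^3 + 15*x^2 + 75*x + 125

The characteristic polynomial is χ_A(x) = (x + 5)^5, so the eigenvalues are known. The minimal polynomial is
  m_A(x) = Π_λ (x − λ)^{k_λ}
where k_λ is the size of the *largest* Jordan block for λ (equivalently, the smallest k with (A − λI)^k v = 0 for every generalised eigenvector v of λ).

  λ = -5: largest Jordan block has size 3, contributing (x + 5)^3

So m_A(x) = (x + 5)^3 = x^3 + 15*x^2 + 75*x + 125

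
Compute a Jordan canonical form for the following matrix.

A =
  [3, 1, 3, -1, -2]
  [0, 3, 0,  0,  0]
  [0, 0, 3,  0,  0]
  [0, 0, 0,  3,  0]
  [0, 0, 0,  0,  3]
J_2(3) ⊕ J_1(3) ⊕ J_1(3) ⊕ J_1(3)

The characteristic polynomial is
  det(x·I − A) = x^5 - 15*x^4 + 90*x^3 - 270*x^2 + 405*x - 243 = (x - 3)^5

Eigenvalues and multiplicities (the geometric multiplicity of λ is n − rank(A − λI), which equals the number of Jordan blocks for λ):
  λ = 3: algebraic multiplicity = 5, geometric multiplicity = 4

Determining the block sizes for each eigenvalue:
  λ = 3: 4 blocks summing to 5 forces exactly one block of size 2 and the rest size 1 → block sizes [2, 1, 1, 1]

Assembling the blocks gives a Jordan form
J =
  [3, 1, 0, 0, 0]
  [0, 3, 0, 0, 0]
  [0, 0, 3, 0, 0]
  [0, 0, 0, 3, 0]
  [0, 0, 0, 0, 3]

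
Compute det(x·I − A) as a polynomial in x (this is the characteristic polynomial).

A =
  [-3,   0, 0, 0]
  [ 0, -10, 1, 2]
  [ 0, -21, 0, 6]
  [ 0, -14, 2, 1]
x^4 + 12*x^3 + 54*x^2 + 108*x + 81

Expanding det(x·I − A) (e.g. by cofactor expansion or by noting that A is similar to its Jordan form J, which has the same characteristic polynomial as A) gives
  χ_A(x) = x^4 + 12*x^3 + 54*x^2 + 108*x + 81
which factors as (x + 3)^4. The eigenvalues (with algebraic multiplicities) are λ = -3 with multiplicity 4.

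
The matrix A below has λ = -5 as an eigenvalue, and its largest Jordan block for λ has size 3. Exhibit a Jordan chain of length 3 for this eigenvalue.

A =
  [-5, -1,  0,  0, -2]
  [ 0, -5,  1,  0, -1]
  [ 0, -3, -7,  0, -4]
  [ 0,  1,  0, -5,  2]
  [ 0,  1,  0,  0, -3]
A Jordan chain for λ = -5 of length 3:
v_1 = (-2, -4, 2, 2, 2)ᵀ
v_2 = (-1, 0, -3, 1, 1)ᵀ
v_3 = (0, 1, 0, 0, 0)ᵀ

Let N = A − (-5)·I. We want v_3 with N^3 v_3 = 0 but N^2 v_3 ≠ 0; then v_{j-1} := N · v_j for j = 3, …, 2.

Pick v_3 = (0, 1, 0, 0, 0)ᵀ.
Then v_2 = N · v_3 = (-1, 0, -3, 1, 1)ᵀ.
Then v_1 = N · v_2 = (-2, -4, 2, 2, 2)ᵀ.

Sanity check: (A − (-5)·I) v_1 = (0, 0, 0, 0, 0)ᵀ = 0. ✓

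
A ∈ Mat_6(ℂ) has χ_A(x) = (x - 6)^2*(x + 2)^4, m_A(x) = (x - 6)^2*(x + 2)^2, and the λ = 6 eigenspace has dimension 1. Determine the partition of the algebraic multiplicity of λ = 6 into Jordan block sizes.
Block sizes for λ = 6: [2]

Step 1 — from the characteristic polynomial, algebraic multiplicity of λ = 6 is 2. From dim ker(A − (6)·I) = 1, there are exactly 1 Jordan blocks for λ = 6.
Step 2 — from the minimal polynomial, the factor (x − 6)^2 tells us the largest block for λ = 6 has size 2.
Step 3 — with total size 2, 1 blocks, and largest block 2, the block sizes (in nonincreasing order) are [2].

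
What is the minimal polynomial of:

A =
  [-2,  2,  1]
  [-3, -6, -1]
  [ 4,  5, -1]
x^3 + 9*x^2 + 27*x + 27

The characteristic polynomial is χ_A(x) = (x + 3)^3, so the eigenvalues are known. The minimal polynomial is
  m_A(x) = Π_λ (x − λ)^{k_λ}
where k_λ is the size of the *largest* Jordan block for λ (equivalently, the smallest k with (A − λI)^k v = 0 for every generalised eigenvector v of λ).

  λ = -3: largest Jordan block has size 3, contributing (x + 3)^3

So m_A(x) = (x + 3)^3 = x^3 + 9*x^2 + 27*x + 27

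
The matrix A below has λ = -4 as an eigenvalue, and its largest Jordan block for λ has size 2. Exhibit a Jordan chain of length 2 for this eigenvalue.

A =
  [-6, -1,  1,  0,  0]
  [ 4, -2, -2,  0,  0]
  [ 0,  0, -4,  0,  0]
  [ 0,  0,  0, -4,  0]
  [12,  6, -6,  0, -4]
A Jordan chain for λ = -4 of length 2:
v_1 = (-2, 4, 0, 0, 12)ᵀ
v_2 = (1, 0, 0, 0, 0)ᵀ

Let N = A − (-4)·I. We want v_2 with N^2 v_2 = 0 but N^1 v_2 ≠ 0; then v_{j-1} := N · v_j for j = 2, …, 2.

Pick v_2 = (1, 0, 0, 0, 0)ᵀ.
Then v_1 = N · v_2 = (-2, 4, 0, 0, 12)ᵀ.

Sanity check: (A − (-4)·I) v_1 = (0, 0, 0, 0, 0)ᵀ = 0. ✓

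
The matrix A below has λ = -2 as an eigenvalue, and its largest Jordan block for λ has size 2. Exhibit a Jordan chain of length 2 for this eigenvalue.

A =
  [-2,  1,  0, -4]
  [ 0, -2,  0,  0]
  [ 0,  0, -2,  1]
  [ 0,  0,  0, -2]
A Jordan chain for λ = -2 of length 2:
v_1 = (1, 0, 0, 0)ᵀ
v_2 = (0, 1, 0, 0)ᵀ

Let N = A − (-2)·I. We want v_2 with N^2 v_2 = 0 but N^1 v_2 ≠ 0; then v_{j-1} := N · v_j for j = 2, …, 2.

Pick v_2 = (0, 1, 0, 0)ᵀ.
Then v_1 = N · v_2 = (1, 0, 0, 0)ᵀ.

Sanity check: (A − (-2)·I) v_1 = (0, 0, 0, 0)ᵀ = 0. ✓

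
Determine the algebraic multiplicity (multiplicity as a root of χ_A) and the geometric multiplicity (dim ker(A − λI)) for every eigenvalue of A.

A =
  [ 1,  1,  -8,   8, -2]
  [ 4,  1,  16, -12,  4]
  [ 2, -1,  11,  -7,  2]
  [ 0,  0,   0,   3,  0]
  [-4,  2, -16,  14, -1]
λ = 3: alg = 5, geom = 3

Step 1 — factor the characteristic polynomial to read off the algebraic multiplicities:
  χ_A(x) = (x - 3)^5

Step 2 — compute geometric multiplicities via the rank-nullity identity g(λ) = n − rank(A − λI):
  rank(A − (3)·I) = 2, so dim ker(A − (3)·I) = n − 2 = 3

Summary:
  λ = 3: algebraic multiplicity = 5, geometric multiplicity = 3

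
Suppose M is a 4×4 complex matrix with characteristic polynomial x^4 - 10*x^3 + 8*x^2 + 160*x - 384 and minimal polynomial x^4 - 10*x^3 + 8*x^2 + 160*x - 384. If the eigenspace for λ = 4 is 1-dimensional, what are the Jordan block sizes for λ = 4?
Block sizes for λ = 4: [2]

Step 1 — from the characteristic polynomial, algebraic multiplicity of λ = 4 is 2. From dim ker(M − (4)·I) = 1, there are exactly 1 Jordan blocks for λ = 4.
Step 2 — from the minimal polynomial, the factor (x − 4)^2 tells us the largest block for λ = 4 has size 2.
Step 3 — with total size 2, 1 blocks, and largest block 2, the block sizes (in nonincreasing order) are [2].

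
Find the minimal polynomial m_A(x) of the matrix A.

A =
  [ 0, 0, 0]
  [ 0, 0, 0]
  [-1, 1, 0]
x^2

The characteristic polynomial is χ_A(x) = x^3, so the eigenvalues are known. The minimal polynomial is
  m_A(x) = Π_λ (x − λ)^{k_λ}
where k_λ is the size of the *largest* Jordan block for λ (equivalently, the smallest k with (A − λI)^k v = 0 for every generalised eigenvector v of λ).

  λ = 0: largest Jordan block has size 2, contributing (x − 0)^2

So m_A(x) = x^2 = x^2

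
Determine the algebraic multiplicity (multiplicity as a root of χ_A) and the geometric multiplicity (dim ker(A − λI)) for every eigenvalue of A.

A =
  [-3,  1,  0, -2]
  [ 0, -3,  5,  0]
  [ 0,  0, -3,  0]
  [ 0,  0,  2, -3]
λ = -3: alg = 4, geom = 2

Step 1 — factor the characteristic polynomial to read off the algebraic multiplicities:
  χ_A(x) = (x + 3)^4

Step 2 — compute geometric multiplicities via the rank-nullity identity g(λ) = n − rank(A − λI):
  rank(A − (-3)·I) = 2, so dim ker(A − (-3)·I) = n − 2 = 2

Summary:
  λ = -3: algebraic multiplicity = 4, geometric multiplicity = 2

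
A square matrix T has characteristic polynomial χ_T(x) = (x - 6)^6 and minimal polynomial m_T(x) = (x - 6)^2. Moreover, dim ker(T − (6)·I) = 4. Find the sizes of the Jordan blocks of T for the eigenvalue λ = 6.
Block sizes for λ = 6: [2, 2, 1, 1]

Step 1 — from the characteristic polynomial, algebraic multiplicity of λ = 6 is 6. From dim ker(T − (6)·I) = 4, there are exactly 4 Jordan blocks for λ = 6.
Step 2 — from the minimal polynomial, the factor (x − 6)^2 tells us the largest block for λ = 6 has size 2.
Step 3 — with total size 6, 4 blocks, and largest block 2, the block sizes (in nonincreasing order) are [2, 2, 1, 1].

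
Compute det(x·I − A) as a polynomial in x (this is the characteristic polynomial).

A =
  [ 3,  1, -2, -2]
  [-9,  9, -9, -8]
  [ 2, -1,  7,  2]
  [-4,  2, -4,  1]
x^4 - 20*x^3 + 150*x^2 - 500*x + 625

Expanding det(x·I − A) (e.g. by cofactor expansion or by noting that A is similar to its Jordan form J, which has the same characteristic polynomial as A) gives
  χ_A(x) = x^4 - 20*x^3 + 150*x^2 - 500*x + 625
which factors as (x - 5)^4. The eigenvalues (with algebraic multiplicities) are λ = 5 with multiplicity 4.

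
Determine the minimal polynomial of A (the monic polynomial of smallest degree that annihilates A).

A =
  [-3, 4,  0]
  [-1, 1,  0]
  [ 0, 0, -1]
x^2 + 2*x + 1

The characteristic polynomial is χ_A(x) = (x + 1)^3, so the eigenvalues are known. The minimal polynomial is
  m_A(x) = Π_λ (x − λ)^{k_λ}
where k_λ is the size of the *largest* Jordan block for λ (equivalently, the smallest k with (A − λI)^k v = 0 for every generalised eigenvector v of λ).

  λ = -1: largest Jordan block has size 2, contributing (x + 1)^2

So m_A(x) = (x + 1)^2 = x^2 + 2*x + 1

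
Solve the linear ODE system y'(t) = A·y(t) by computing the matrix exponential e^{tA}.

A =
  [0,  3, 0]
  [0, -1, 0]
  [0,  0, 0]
e^{tA} =
  [1, 3 - 3*exp(-t), 0]
  [0, exp(-t), 0]
  [0, 0, 1]

Strategy: write A = P · J · P⁻¹ where J is a Jordan canonical form, so e^{tA} = P · e^{tJ} · P⁻¹, and e^{tJ} can be computed block-by-block.

A has Jordan form
J =
  [-1, 0, 0]
  [ 0, 0, 0]
  [ 0, 0, 0]
(up to reordering of blocks).

Per-block formulas:
  For a 1×1 block at λ = 0: exp(t · [0]) = [e^(0t)].
  For a 1×1 block at λ = -1: exp(t · [-1]) = [e^(-1t)].

After assembling e^{tJ} and conjugating by P, we get:

e^{tA} =
  [1, 3 - 3*exp(-t), 0]
  [0, exp(-t), 0]
  [0, 0, 1]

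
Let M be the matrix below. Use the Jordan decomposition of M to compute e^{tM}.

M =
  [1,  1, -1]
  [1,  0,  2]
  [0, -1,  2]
e^{tM} =
  [t^2*exp(t)/2 + exp(t), t*exp(t), t^2*exp(t)/2 - t*exp(t)]
  [-t^2*exp(t)/2 + t*exp(t), -t*exp(t) + exp(t), -t^2*exp(t)/2 + 2*t*exp(t)]
  [-t^2*exp(t)/2, -t*exp(t), -t^2*exp(t)/2 + t*exp(t) + exp(t)]

Strategy: write M = P · J · P⁻¹ where J is a Jordan canonical form, so e^{tM} = P · e^{tJ} · P⁻¹, and e^{tJ} can be computed block-by-block.

M has Jordan form
J =
  [1, 1, 0]
  [0, 1, 1]
  [0, 0, 1]
(up to reordering of blocks).

Per-block formulas:
  For a 3×3 Jordan block J_3(1): exp(t · J_3(1)) = e^(1t)·(I + t·N + (t^2/2)·N^2), where N is the 3×3 nilpotent shift.

After assembling e^{tJ} and conjugating by P, we get:

e^{tM} =
  [t^2*exp(t)/2 + exp(t), t*exp(t), t^2*exp(t)/2 - t*exp(t)]
  [-t^2*exp(t)/2 + t*exp(t), -t*exp(t) + exp(t), -t^2*exp(t)/2 + 2*t*exp(t)]
  [-t^2*exp(t)/2, -t*exp(t), -t^2*exp(t)/2 + t*exp(t) + exp(t)]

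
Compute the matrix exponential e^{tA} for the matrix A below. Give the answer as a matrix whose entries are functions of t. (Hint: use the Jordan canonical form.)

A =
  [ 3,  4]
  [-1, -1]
e^{tA} =
  [2*t*exp(t) + exp(t), 4*t*exp(t)]
  [-t*exp(t), -2*t*exp(t) + exp(t)]

Strategy: write A = P · J · P⁻¹ where J is a Jordan canonical form, so e^{tA} = P · e^{tJ} · P⁻¹, and e^{tJ} can be computed block-by-block.

A has Jordan form
J =
  [1, 1]
  [0, 1]
(up to reordering of blocks).

Per-block formulas:
  For a 2×2 Jordan block J_2(1): exp(t · J_2(1)) = e^(1t)·(I + t·N), where N is the 2×2 nilpotent shift.

After assembling e^{tJ} and conjugating by P, we get:

e^{tA} =
  [2*t*exp(t) + exp(t), 4*t*exp(t)]
  [-t*exp(t), -2*t*exp(t) + exp(t)]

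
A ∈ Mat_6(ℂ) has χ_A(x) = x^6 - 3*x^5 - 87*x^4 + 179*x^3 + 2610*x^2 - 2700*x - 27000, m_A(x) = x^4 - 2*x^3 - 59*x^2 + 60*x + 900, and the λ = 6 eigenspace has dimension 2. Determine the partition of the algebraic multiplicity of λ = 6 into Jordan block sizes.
Block sizes for λ = 6: [2, 1]

Step 1 — from the characteristic polynomial, algebraic multiplicity of λ = 6 is 3. From dim ker(A − (6)·I) = 2, there are exactly 2 Jordan blocks for λ = 6.
Step 2 — from the minimal polynomial, the factor (x − 6)^2 tells us the largest block for λ = 6 has size 2.
Step 3 — with total size 3, 2 blocks, and largest block 2, the block sizes (in nonincreasing order) are [2, 1].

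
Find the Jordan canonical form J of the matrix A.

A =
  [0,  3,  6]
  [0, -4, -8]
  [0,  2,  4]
J_2(0) ⊕ J_1(0)

The characteristic polynomial is
  det(x·I − A) = x^3

Eigenvalues and multiplicities (the geometric multiplicity of λ is n − rank(A − λI), which equals the number of Jordan blocks for λ):
  λ = 0: algebraic multiplicity = 3, geometric multiplicity = 2

Determining the block sizes for each eigenvalue:
  λ = 0: 2 blocks summing to 3 forces exactly one block of size 2 and the rest size 1 → block sizes [2, 1]

Assembling the blocks gives a Jordan form
J =
  [0, 1, 0]
  [0, 0, 0]
  [0, 0, 0]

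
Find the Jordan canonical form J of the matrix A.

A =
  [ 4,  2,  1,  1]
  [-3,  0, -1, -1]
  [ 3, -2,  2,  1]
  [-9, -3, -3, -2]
J_3(1) ⊕ J_1(1)

The characteristic polynomial is
  det(x·I − A) = x^4 - 4*x^3 + 6*x^2 - 4*x + 1 = (x - 1)^4

Eigenvalues and multiplicities (the geometric multiplicity of λ is n − rank(A − λI), which equals the number of Jordan blocks for λ):
  λ = 1: algebraic multiplicity = 4, geometric multiplicity = 2

Determining the block sizes for each eigenvalue:
  λ = 1: with am = 4 and gm = 2, the partition is not yet determined (e.g. several partitions of 4 into 2 parts exist). Let N = A − (1)·I. Computing rank(N^1) = 2, rank(N^2) = 1, rank(N^3) = 0; the number of blocks of size ≥ j is rank(N^{j−1}) − rank(N^j), giving [2, 1, 1]. So we have 1 block(s) of size 3, 1 block(s) of size 1 → block sizes [3, 1]

Assembling the blocks gives a Jordan form
J =
  [1, 1, 0, 0]
  [0, 1, 1, 0]
  [0, 0, 1, 0]
  [0, 0, 0, 1]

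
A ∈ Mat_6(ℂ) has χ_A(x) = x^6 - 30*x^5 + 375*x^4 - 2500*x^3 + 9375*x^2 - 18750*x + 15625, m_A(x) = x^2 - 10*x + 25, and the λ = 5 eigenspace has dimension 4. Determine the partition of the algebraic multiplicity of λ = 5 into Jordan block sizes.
Block sizes for λ = 5: [2, 2, 1, 1]

Step 1 — from the characteristic polynomial, algebraic multiplicity of λ = 5 is 6. From dim ker(A − (5)·I) = 4, there are exactly 4 Jordan blocks for λ = 5.
Step 2 — from the minimal polynomial, the factor (x − 5)^2 tells us the largest block for λ = 5 has size 2.
Step 3 — with total size 6, 4 blocks, and largest block 2, the block sizes (in nonincreasing order) are [2, 2, 1, 1].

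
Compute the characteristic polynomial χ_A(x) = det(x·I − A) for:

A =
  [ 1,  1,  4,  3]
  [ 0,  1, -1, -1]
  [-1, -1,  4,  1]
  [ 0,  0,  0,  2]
x^4 - 8*x^3 + 24*x^2 - 32*x + 16

Expanding det(x·I − A) (e.g. by cofactor expansion or by noting that A is similar to its Jordan form J, which has the same characteristic polynomial as A) gives
  χ_A(x) = x^4 - 8*x^3 + 24*x^2 - 32*x + 16
which factors as (x - 2)^4. The eigenvalues (with algebraic multiplicities) are λ = 2 with multiplicity 4.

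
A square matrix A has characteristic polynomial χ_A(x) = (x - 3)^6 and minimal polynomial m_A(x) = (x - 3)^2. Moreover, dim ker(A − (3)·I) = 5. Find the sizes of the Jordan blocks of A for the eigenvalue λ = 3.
Block sizes for λ = 3: [2, 1, 1, 1, 1]

Step 1 — from the characteristic polynomial, algebraic multiplicity of λ = 3 is 6. From dim ker(A − (3)·I) = 5, there are exactly 5 Jordan blocks for λ = 3.
Step 2 — from the minimal polynomial, the factor (x − 3)^2 tells us the largest block for λ = 3 has size 2.
Step 3 — with total size 6, 5 blocks, and largest block 2, the block sizes (in nonincreasing order) are [2, 1, 1, 1, 1].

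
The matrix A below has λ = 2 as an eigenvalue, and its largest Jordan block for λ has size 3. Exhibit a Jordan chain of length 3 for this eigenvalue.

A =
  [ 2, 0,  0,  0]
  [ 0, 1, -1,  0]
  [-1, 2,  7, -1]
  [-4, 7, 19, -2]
A Jordan chain for λ = 2 of length 3:
v_1 = (0, 1, -1, -3)ᵀ
v_2 = (0, 0, -1, -4)ᵀ
v_3 = (1, 0, 0, 0)ᵀ

Let N = A − (2)·I. We want v_3 with N^3 v_3 = 0 but N^2 v_3 ≠ 0; then v_{j-1} := N · v_j for j = 3, …, 2.

Pick v_3 = (1, 0, 0, 0)ᵀ.
Then v_2 = N · v_3 = (0, 0, -1, -4)ᵀ.
Then v_1 = N · v_2 = (0, 1, -1, -3)ᵀ.

Sanity check: (A − (2)·I) v_1 = (0, 0, 0, 0)ᵀ = 0. ✓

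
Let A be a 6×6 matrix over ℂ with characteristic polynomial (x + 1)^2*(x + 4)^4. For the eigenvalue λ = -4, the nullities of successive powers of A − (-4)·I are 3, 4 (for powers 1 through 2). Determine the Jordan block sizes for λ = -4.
Block sizes for λ = -4: [2, 1, 1]

From the dimensions of kernels of powers, the number of Jordan blocks of size at least j is d_j − d_{j−1} where d_j = dim ker(N^j) (with d_0 = 0). Computing the differences gives [3, 1].
The number of blocks of size exactly k is (#blocks of size ≥ k) − (#blocks of size ≥ k + 1), so the partition is: 2 block(s) of size 1, 1 block(s) of size 2.
In nonincreasing order the block sizes are [2, 1, 1].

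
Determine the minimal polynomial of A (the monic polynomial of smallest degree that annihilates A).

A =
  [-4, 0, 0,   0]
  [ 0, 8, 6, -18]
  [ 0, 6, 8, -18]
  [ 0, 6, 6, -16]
x^2 + 2*x - 8

The characteristic polynomial is χ_A(x) = (x - 2)^2*(x + 4)^2, so the eigenvalues are known. The minimal polynomial is
  m_A(x) = Π_λ (x − λ)^{k_λ}
where k_λ is the size of the *largest* Jordan block for λ (equivalently, the smallest k with (A − λI)^k v = 0 for every generalised eigenvector v of λ).

  λ = -4: largest Jordan block has size 1, contributing (x + 4)
  λ = 2: largest Jordan block has size 1, contributing (x − 2)

So m_A(x) = (x - 2)*(x + 4) = x^2 + 2*x - 8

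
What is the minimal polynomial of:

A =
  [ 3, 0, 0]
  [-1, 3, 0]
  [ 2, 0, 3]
x^2 - 6*x + 9

The characteristic polynomial is χ_A(x) = (x - 3)^3, so the eigenvalues are known. The minimal polynomial is
  m_A(x) = Π_λ (x − λ)^{k_λ}
where k_λ is the size of the *largest* Jordan block for λ (equivalently, the smallest k with (A − λI)^k v = 0 for every generalised eigenvector v of λ).

  λ = 3: largest Jordan block has size 2, contributing (x − 3)^2

So m_A(x) = (x - 3)^2 = x^2 - 6*x + 9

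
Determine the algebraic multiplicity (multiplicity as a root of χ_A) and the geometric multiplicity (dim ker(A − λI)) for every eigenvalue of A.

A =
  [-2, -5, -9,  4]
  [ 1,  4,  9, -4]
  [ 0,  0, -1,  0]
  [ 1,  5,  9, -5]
λ = -1: alg = 4, geom = 3

Step 1 — factor the characteristic polynomial to read off the algebraic multiplicities:
  χ_A(x) = (x + 1)^4

Step 2 — compute geometric multiplicities via the rank-nullity identity g(λ) = n − rank(A − λI):
  rank(A − (-1)·I) = 1, so dim ker(A − (-1)·I) = n − 1 = 3

Summary:
  λ = -1: algebraic multiplicity = 4, geometric multiplicity = 3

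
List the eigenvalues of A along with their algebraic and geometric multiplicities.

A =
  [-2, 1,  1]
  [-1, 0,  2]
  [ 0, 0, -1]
λ = -1: alg = 3, geom = 1

Step 1 — factor the characteristic polynomial to read off the algebraic multiplicities:
  χ_A(x) = (x + 1)^3

Step 2 — compute geometric multiplicities via the rank-nullity identity g(λ) = n − rank(A − λI):
  rank(A − (-1)·I) = 2, so dim ker(A − (-1)·I) = n − 2 = 1

Summary:
  λ = -1: algebraic multiplicity = 3, geometric multiplicity = 1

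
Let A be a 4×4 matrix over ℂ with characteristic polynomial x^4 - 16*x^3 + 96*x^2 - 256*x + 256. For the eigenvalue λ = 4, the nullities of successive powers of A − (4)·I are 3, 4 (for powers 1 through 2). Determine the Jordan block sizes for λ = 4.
Block sizes for λ = 4: [2, 1, 1]

From the dimensions of kernels of powers, the number of Jordan blocks of size at least j is d_j − d_{j−1} where d_j = dim ker(N^j) (with d_0 = 0). Computing the differences gives [3, 1].
The number of blocks of size exactly k is (#blocks of size ≥ k) − (#blocks of size ≥ k + 1), so the partition is: 2 block(s) of size 1, 1 block(s) of size 2.
In nonincreasing order the block sizes are [2, 1, 1].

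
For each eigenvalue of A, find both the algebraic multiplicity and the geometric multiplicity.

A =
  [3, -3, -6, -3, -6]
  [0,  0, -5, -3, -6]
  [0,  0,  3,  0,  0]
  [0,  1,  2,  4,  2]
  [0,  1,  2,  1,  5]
λ = 3: alg = 5, geom = 3

Step 1 — factor the characteristic polynomial to read off the algebraic multiplicities:
  χ_A(x) = (x - 3)^5

Step 2 — compute geometric multiplicities via the rank-nullity identity g(λ) = n − rank(A − λI):
  rank(A − (3)·I) = 2, so dim ker(A − (3)·I) = n − 2 = 3

Summary:
  λ = 3: algebraic multiplicity = 5, geometric multiplicity = 3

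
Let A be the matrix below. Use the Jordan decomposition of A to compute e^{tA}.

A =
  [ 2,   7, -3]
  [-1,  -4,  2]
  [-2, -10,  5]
e^{tA} =
  [t*exp(t) + exp(t), t^2*exp(t) + 7*t*exp(t), -t^2*exp(t)/2 - 3*t*exp(t)]
  [-t*exp(t), -t^2*exp(t) - 5*t*exp(t) + exp(t), t^2*exp(t)/2 + 2*t*exp(t)]
  [-2*t*exp(t), -2*t^2*exp(t) - 10*t*exp(t), t^2*exp(t) + 4*t*exp(t) + exp(t)]

Strategy: write A = P · J · P⁻¹ where J is a Jordan canonical form, so e^{tA} = P · e^{tJ} · P⁻¹, and e^{tJ} can be computed block-by-block.

A has Jordan form
J =
  [1, 1, 0]
  [0, 1, 1]
  [0, 0, 1]
(up to reordering of blocks).

Per-block formulas:
  For a 3×3 Jordan block J_3(1): exp(t · J_3(1)) = e^(1t)·(I + t·N + (t^2/2)·N^2), where N is the 3×3 nilpotent shift.

After assembling e^{tJ} and conjugating by P, we get:

e^{tA} =
  [t*exp(t) + exp(t), t^2*exp(t) + 7*t*exp(t), -t^2*exp(t)/2 - 3*t*exp(t)]
  [-t*exp(t), -t^2*exp(t) - 5*t*exp(t) + exp(t), t^2*exp(t)/2 + 2*t*exp(t)]
  [-2*t*exp(t), -2*t^2*exp(t) - 10*t*exp(t), t^2*exp(t) + 4*t*exp(t) + exp(t)]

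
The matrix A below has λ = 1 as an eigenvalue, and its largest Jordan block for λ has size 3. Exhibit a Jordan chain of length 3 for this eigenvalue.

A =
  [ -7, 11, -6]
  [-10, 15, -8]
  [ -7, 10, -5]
A Jordan chain for λ = 1 of length 3:
v_1 = (-4, -4, -2)ᵀ
v_2 = (-8, -10, -7)ᵀ
v_3 = (1, 0, 0)ᵀ

Let N = A − (1)·I. We want v_3 with N^3 v_3 = 0 but N^2 v_3 ≠ 0; then v_{j-1} := N · v_j for j = 3, …, 2.

Pick v_3 = (1, 0, 0)ᵀ.
Then v_2 = N · v_3 = (-8, -10, -7)ᵀ.
Then v_1 = N · v_2 = (-4, -4, -2)ᵀ.

Sanity check: (A − (1)·I) v_1 = (0, 0, 0)ᵀ = 0. ✓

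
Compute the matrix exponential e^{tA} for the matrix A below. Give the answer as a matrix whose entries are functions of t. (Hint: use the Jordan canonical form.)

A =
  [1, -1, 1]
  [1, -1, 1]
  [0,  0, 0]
e^{tA} =
  [t + 1, -t, t]
  [t, 1 - t, t]
  [0, 0, 1]

Strategy: write A = P · J · P⁻¹ where J is a Jordan canonical form, so e^{tA} = P · e^{tJ} · P⁻¹, and e^{tJ} can be computed block-by-block.

A has Jordan form
J =
  [0, 1, 0]
  [0, 0, 0]
  [0, 0, 0]
(up to reordering of blocks).

Per-block formulas:
  For a 1×1 block at λ = 0: exp(t · [0]) = [e^(0t)].
  For a 2×2 Jordan block J_2(0): exp(t · J_2(0)) = e^(0t)·(I + t·N), where N is the 2×2 nilpotent shift.

After assembling e^{tJ} and conjugating by P, we get:

e^{tA} =
  [t + 1, -t, t]
  [t, 1 - t, t]
  [0, 0, 1]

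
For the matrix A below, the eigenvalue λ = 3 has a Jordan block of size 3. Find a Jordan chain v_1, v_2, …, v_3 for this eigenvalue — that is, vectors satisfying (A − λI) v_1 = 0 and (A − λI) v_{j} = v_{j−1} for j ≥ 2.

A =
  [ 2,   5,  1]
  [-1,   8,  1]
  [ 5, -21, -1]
A Jordan chain for λ = 3 of length 3:
v_1 = (1, 1, -4)ᵀ
v_2 = (-1, -1, 5)ᵀ
v_3 = (1, 0, 0)ᵀ

Let N = A − (3)·I. We want v_3 with N^3 v_3 = 0 but N^2 v_3 ≠ 0; then v_{j-1} := N · v_j for j = 3, …, 2.

Pick v_3 = (1, 0, 0)ᵀ.
Then v_2 = N · v_3 = (-1, -1, 5)ᵀ.
Then v_1 = N · v_2 = (1, 1, -4)ᵀ.

Sanity check: (A − (3)·I) v_1 = (0, 0, 0)ᵀ = 0. ✓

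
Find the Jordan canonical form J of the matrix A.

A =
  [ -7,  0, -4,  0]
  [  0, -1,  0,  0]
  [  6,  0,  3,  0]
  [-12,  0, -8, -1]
J_1(-3) ⊕ J_1(-1) ⊕ J_1(-1) ⊕ J_1(-1)

The characteristic polynomial is
  det(x·I − A) = x^4 + 6*x^3 + 12*x^2 + 10*x + 3 = (x + 1)^3*(x + 3)

Eigenvalues and multiplicities (the geometric multiplicity of λ is n − rank(A − λI), which equals the number of Jordan blocks for λ):
  λ = -3: algebraic multiplicity = 1, geometric multiplicity = 1
  λ = -1: algebraic multiplicity = 3, geometric multiplicity = 3

Determining the block sizes for each eigenvalue:
  λ = -3: one block (gm = 1), so the single block has size am = 1 → block sizes [1]
  λ = -1: gm = am = 3, so every block has size 1 → block sizes [1, 1, 1]

Assembling the blocks gives a Jordan form
J =
  [-3,  0,  0,  0]
  [ 0, -1,  0,  0]
  [ 0,  0, -1,  0]
  [ 0,  0,  0, -1]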